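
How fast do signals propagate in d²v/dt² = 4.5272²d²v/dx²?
Speed = 4.5272. Information travels along characteristics x = x₀ ± 4.5272t.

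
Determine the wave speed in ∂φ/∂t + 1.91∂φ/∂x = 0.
Speed = 1.91. Information travels along x - 1.91t = const (rightward).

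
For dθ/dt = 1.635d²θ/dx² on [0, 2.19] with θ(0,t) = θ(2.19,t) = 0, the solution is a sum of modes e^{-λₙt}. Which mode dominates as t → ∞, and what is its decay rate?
Eigenvalues: λₙ = 1.635n²π²/2.19².
First three modes:
  n=1: λ₁ = 1.635π²/2.19² ≈ 3.365
  n=2: λ₂ = 6.54π²/2.19² ≈ 13.458 (4× faster decay)
  n=3: λ₃ = 14.715π²/2.19² ≈ 30.281 (9× faster decay)
As t → ∞, higher modes decay exponentially faster. The n=1 mode dominates: θ ~ c₁ sin(πx/2.19) e^{-λ₁t}.
Decay rate: λ₁ = 1.635π²/2.19² ≈ 3.365.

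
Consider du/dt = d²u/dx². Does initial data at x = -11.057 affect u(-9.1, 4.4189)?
Yes, for any finite x. The heat equation has infinite propagation speed, so all initial data affects all points at any t > 0.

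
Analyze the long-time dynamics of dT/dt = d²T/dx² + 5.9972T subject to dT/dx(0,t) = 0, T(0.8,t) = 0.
Long-time behavior: T grows unboundedly. Reaction dominates diffusion (r=5.9972 > κπ²/(4L²)≈3.86); solution grows exponentially.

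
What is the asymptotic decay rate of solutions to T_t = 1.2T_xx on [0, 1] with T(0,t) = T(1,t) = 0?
Eigenvalues: λₙ = 1.2n²π².
First three modes:
  n=1: λ₁ = 1.2π² ≈ 11.844
  n=2: λ₂ = 4.8π² ≈ 47.374 (4× faster decay)
  n=3: λ₃ = 10.8π² ≈ 106.592 (9× faster decay)
As t → ∞, higher modes decay exponentially faster. The n=1 mode dominates: T ~ c₁ sin(πx) e^{-λ₁t}.
Decay rate: λ₁ = 1.2π² ≈ 11.844.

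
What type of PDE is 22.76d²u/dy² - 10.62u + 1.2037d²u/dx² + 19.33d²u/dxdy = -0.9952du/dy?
Rewriting in standard form: 1.2037d²u/dx² + 19.33d²u/dxdy + 22.76d²u/dy² + 0.9952du/dy - 10.62u = 0. With A = 1.2037, B = 19.33, C = 22.76, the discriminant is 264.064052. This is a hyperbolic PDE.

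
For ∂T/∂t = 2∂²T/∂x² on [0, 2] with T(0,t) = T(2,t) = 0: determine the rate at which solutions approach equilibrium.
Eigenvalues: λₙ = 2n²π²/2².
First three modes:
  n=1: λ₁ = 2π²/2² ≈ 4.935
  n=2: λ₂ = 8π²/2² ≈ 19.739 (4× faster decay)
  n=3: λ₃ = 18π²/2² ≈ 44.413 (9× faster decay)
As t → ∞, higher modes decay exponentially faster. The n=1 mode dominates: T ~ c₁ sin(πx/2) e^{-λ₁t}.
Decay rate: λ₁ = 2π²/2² ≈ 4.935.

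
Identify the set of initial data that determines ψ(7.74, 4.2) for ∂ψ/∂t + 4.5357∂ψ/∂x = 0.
A single point: x = -11.30994. The characteristic through (7.74, 4.2) is x - 4.5357t = const, so x = 7.74 - 4.5357·4.2 = -11.30994.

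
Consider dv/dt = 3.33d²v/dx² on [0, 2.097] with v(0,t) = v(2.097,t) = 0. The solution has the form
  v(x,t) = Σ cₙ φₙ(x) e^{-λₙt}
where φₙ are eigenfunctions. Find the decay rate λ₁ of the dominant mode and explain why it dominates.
Eigenvalues: λₙ = 3.33n²π²/2.097².
First three modes:
  n=1: λ₁ = 3.33π²/2.097² ≈ 7.474
  n=2: λ₂ = 13.32π²/2.097² ≈ 29.896 (4× faster decay)
  n=3: λ₃ = 29.97π²/2.097² ≈ 67.265 (9× faster decay)
As t → ∞, higher modes decay exponentially faster. The n=1 mode dominates: v ~ c₁ sin(πx/2.097) e^{-λ₁t}.
Decay rate: λ₁ = 3.33π²/2.097² ≈ 7.474.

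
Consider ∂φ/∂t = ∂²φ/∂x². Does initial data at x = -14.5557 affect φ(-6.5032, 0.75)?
Yes, for any finite x. The heat equation has infinite propagation speed, so all initial data affects all points at any t > 0.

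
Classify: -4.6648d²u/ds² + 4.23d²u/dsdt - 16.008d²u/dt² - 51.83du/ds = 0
Elliptic (discriminant = -280.8035736).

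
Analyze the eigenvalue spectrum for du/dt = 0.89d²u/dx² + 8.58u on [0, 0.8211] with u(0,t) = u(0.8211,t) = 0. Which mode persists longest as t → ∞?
Eigenvalues: λₙ = 0.89n²π²/0.8211² - 8.58.
First three modes:
  n=1: λ₁ = 0.89π²/0.8211² - 8.58 ≈ 4.449
  n=2: λ₂ = 3.56π²/0.8211² - 8.58 ≈ 43.534
  n=3: λ₃ = 8.01π²/0.8211² - 8.58 ≈ 108.677
Since 0.89π²/0.8211² ≈ 13.029 > 8.58, all λₙ > 0.
The n=1 mode decays slowest → dominates as t → ∞.
Asymptotic: u ~ c₁ sin(πx/0.8211) e^{-λ₁t} with decay rate λ₁ ≈ 4.449.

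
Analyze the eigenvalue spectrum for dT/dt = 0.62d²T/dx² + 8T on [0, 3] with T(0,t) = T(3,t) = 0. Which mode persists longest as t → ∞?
Eigenvalues: λₙ = 0.62n²π²/3² - 8.
First three modes:
  n=1: λ₁ = 0.62π²/3² - 8 ≈ -7.32
  n=2: λ₂ = 2.48π²/3² - 8 ≈ -5.28
  n=3: λ₃ = 5.58π²/3² - 8 ≈ -1.881
Since 0.62π²/3² ≈ 0.68 < 8, λ₁ < 0.
The n=1 mode grows fastest (−λₙ is largest for n=1) → dominates.
Asymptotic: T ~ c₁ sin(πx/3) e^{7.32t} (exponential growth at rate −λ₁ ≈ 7.32).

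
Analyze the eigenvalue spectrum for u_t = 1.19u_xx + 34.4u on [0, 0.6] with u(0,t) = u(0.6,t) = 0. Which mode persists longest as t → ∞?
Eigenvalues: λₙ = 1.19n²π²/0.6² - 34.4.
First three modes:
  n=1: λ₁ = 1.19π²/0.6² - 34.4 ≈ -1.775
  n=2: λ₂ = 4.76π²/0.6² - 34.4 ≈ 96.098
  n=3: λ₃ = 10.71π²/0.6² - 34.4 ≈ 259.221
Since 1.19π²/0.6² ≈ 32.625 < 34.4, λ₁ < 0.
The n=1 mode grows fastest (−λₙ is largest for n=1) → dominates.
Asymptotic: u ~ c₁ sin(πx/0.6) e^{1.775t} (exponential growth at rate −λ₁ ≈ 1.775).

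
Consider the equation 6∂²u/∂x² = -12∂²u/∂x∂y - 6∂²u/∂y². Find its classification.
Rewriting in standard form: 6∂²u/∂x² + 12∂²u/∂x∂y + 6∂²u/∂y² = 0. Parabolic. (A = 6, B = 12, C = 6 gives B² - 4AC = 0.)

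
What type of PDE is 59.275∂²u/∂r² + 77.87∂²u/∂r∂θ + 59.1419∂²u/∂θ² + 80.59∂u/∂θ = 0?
With A = 59.275, B = 77.87, C = 59.1419, the discriminant is -7958.80759. This is an elliptic PDE.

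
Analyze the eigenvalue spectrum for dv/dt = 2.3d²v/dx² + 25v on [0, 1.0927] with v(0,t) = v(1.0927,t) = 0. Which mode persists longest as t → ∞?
Eigenvalues: λₙ = 2.3n²π²/1.0927² - 25.
First three modes:
  n=1: λ₁ = 2.3π²/1.0927² - 25 ≈ -5.988
  n=2: λ₂ = 9.2π²/1.0927² - 25 ≈ 51.048
  n=3: λ₃ = 20.7π²/1.0927² - 25 ≈ 146.107
Since 2.3π²/1.0927² ≈ 19.012 < 25, λ₁ < 0.
The n=1 mode grows fastest (−λₙ is largest for n=1) → dominates.
Asymptotic: v ~ c₁ sin(πx/1.0927) e^{5.988t} (exponential growth at rate −λ₁ ≈ 5.988).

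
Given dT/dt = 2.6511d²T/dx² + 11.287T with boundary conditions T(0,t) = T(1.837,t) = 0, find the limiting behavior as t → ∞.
T grows unboundedly. Reaction dominates diffusion (r=11.287 > κπ²/L²≈7.75); solution grows exponentially.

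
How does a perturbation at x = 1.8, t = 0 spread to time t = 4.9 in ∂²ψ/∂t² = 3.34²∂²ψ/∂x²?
Domain of influence: [-14.566, 18.166]. Data at x = 1.8 spreads outward at speed 3.34.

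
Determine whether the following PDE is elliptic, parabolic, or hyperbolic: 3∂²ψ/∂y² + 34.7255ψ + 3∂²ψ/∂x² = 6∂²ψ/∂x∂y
Rewriting in standard form: 3∂²ψ/∂x² - 6∂²ψ/∂x∂y + 3∂²ψ/∂y² + 34.7255ψ = 0. Coefficients: A = 3, B = -6, C = 3. B² - 4AC = 0, which is zero, so the equation is parabolic.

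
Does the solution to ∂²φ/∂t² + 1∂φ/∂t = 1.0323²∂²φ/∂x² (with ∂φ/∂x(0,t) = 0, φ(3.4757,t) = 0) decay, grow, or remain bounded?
φ → 0. Damping (γ=1) dissipates energy; oscillations decay exponentially.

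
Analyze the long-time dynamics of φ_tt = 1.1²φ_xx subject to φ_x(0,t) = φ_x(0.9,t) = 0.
Long-time behavior: φ oscillates about a mean that drifts linearly in t (generically unbounded; no decay). There is no damping, so the nonconstant modes persist as standing waves (energy conserved, no decay). But with Neumann conditions at both ends the constant mode has eigenvalue 0: the spatial mean M(t) of φ satisfies M'' = 0, so M(t) = M(0) + M'(0)·t. Unless the initial velocity has zero mean (∫φ_t(x,0)dx = 0), the solution grows linearly in t (unbounded, though not exponentially); if it does have zero mean, the solution stays bounded and simply oscillates.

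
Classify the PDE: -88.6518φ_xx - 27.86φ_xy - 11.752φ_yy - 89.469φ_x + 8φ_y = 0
A = -88.6518, B = -27.86, C = -11.752. Discriminant B² - 4AC = -3391.1642144. Since -3391.1642144 < 0, elliptic.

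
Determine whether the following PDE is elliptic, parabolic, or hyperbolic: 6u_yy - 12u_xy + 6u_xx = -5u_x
Rewriting in standard form: 6u_xx - 12u_xy + 6u_yy + 5u_x = 0. Coefficients: A = 6, B = -12, C = 6. B² - 4AC = 0, which is zero, so the equation is parabolic.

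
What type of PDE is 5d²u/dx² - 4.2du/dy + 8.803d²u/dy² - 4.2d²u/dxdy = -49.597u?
Rewriting in standard form: 5d²u/dx² - 4.2d²u/dxdy + 8.803d²u/dy² - 4.2du/dy + 49.597u = 0. With A = 5, B = -4.2, C = 8.803, the discriminant is -158.42. This is an elliptic PDE.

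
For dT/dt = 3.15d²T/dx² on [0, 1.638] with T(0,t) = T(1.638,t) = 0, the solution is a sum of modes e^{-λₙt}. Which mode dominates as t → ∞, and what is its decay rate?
Eigenvalues: λₙ = 3.15n²π²/1.638².
First three modes:
  n=1: λ₁ = 3.15π²/1.638² ≈ 11.587
  n=2: λ₂ = 12.6π²/1.638² ≈ 46.349 (4× faster decay)
  n=3: λ₃ = 28.35π²/1.638² ≈ 104.286 (9× faster decay)
As t → ∞, higher modes decay exponentially faster. The n=1 mode dominates: T ~ c₁ sin(πx/1.638) e^{-λ₁t}.
Decay rate: λ₁ = 3.15π²/1.638² ≈ 11.587.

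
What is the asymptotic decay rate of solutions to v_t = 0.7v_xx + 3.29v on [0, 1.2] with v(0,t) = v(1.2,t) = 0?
Eigenvalues: λₙ = 0.7n²π²/1.2² - 3.29.
First three modes:
  n=1: λ₁ = 0.7π²/1.2² - 3.29 ≈ 1.508
  n=2: λ₂ = 2.8π²/1.2² - 3.29 ≈ 15.901
  n=3: λ₃ = 6.3π²/1.2² - 3.29 ≈ 39.89
Since 0.7π²/1.2² ≈ 4.798 > 3.29, all λₙ > 0.
The n=1 mode decays slowest → dominates as t → ∞.
Asymptotic: v ~ c₁ sin(πx/1.2) e^{-λ₁t} with decay rate λ₁ ≈ 1.508.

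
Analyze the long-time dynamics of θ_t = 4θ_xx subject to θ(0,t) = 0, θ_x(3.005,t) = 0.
Long-time behavior: θ → 0. Heat escapes through the Dirichlet boundary.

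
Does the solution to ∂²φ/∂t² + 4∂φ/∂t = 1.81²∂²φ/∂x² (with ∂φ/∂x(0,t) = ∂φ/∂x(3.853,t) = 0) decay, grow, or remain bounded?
φ → constant (steady state). Damping (γ=4) dissipates the nonconstant modes; with Neumann BCs the spatial average obeys M''+γM'=0 and tends to a finite limit.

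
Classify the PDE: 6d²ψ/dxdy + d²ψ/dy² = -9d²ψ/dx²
Rewriting in standard form: 9d²ψ/dx² + 6d²ψ/dxdy + d²ψ/dy² = 0. A = 9, B = 6, C = 1. Discriminant B² - 4AC = 0. Since 0 = 0, parabolic.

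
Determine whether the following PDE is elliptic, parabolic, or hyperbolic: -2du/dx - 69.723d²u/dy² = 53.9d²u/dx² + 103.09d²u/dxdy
Rewriting in standard form: -53.9d²u/dx² - 103.09d²u/dxdy - 69.723d²u/dy² - 2du/dx = 0. Coefficients: A = -53.9, B = -103.09, C = -69.723. B² - 4AC = -4404.7307, which is negative, so the equation is elliptic.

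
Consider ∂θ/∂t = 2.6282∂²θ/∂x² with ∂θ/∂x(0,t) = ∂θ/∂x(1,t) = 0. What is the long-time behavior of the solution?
As t → ∞, θ → constant (steady state). Heat is conserved (no flux at boundaries); solution approaches the spatial average.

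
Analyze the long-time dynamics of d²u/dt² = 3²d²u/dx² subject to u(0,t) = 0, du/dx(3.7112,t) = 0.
Long-time behavior: u oscillates (no decay). Energy is conserved; the solution oscillates indefinitely as standing waves.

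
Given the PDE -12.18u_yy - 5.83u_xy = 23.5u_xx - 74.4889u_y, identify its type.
Rewriting in standard form: -23.5u_xx - 5.83u_xy - 12.18u_yy + 74.4889u_y = 0. The second-order coefficients are A = -23.5, B = -5.83, C = -12.18. Since B² - 4AC = -1110.9311 < 0, this is an elliptic PDE.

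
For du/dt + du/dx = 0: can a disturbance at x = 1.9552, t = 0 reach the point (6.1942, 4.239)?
Yes. The characteristic through (6.1942, 4.239) passes through x = 1.9552.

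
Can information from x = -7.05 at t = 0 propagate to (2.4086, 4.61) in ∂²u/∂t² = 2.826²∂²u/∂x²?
Yes. The domain of dependence is [-10.61926, 15.43646], and -7.05 ∈ [-10.61926, 15.43646].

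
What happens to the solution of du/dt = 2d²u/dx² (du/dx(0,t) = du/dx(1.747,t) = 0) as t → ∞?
u → constant (steady state). Heat is conserved (no flux at boundaries); solution approaches the spatial average.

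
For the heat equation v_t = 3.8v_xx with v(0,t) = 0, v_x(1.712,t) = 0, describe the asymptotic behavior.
v → 0. Heat escapes through the Dirichlet boundary.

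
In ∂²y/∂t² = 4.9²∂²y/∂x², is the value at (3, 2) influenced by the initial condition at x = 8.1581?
Yes. The domain of dependence is [-6.8, 12.8], and 8.1581 ∈ [-6.8, 12.8].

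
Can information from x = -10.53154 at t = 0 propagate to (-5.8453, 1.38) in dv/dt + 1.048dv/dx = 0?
No. Only data at x = -7.29154 affects (-5.8453, 1.38). Advection has one-way propagation along characteristics.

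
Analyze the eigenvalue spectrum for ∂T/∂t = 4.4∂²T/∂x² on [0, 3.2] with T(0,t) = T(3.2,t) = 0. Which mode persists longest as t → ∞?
Eigenvalues: λₙ = 4.4n²π²/3.2².
First three modes:
  n=1: λ₁ = 4.4π²/3.2² ≈ 4.241
  n=2: λ₂ = 17.6π²/3.2² ≈ 16.963 (4× faster decay)
  n=3: λ₃ = 39.6π²/3.2² ≈ 38.168 (9× faster decay)
As t → ∞, higher modes decay exponentially faster. The n=1 mode dominates: T ~ c₁ sin(πx/3.2) e^{-λ₁t}.
Decay rate: λ₁ = 4.4π²/3.2² ≈ 4.241.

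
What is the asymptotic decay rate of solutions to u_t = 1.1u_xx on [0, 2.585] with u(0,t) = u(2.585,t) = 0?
Eigenvalues: λₙ = 1.1n²π²/2.585².
First three modes:
  n=1: λ₁ = 1.1π²/2.585² ≈ 1.625
  n=2: λ₂ = 4.4π²/2.585² ≈ 6.499 (4× faster decay)
  n=3: λ₃ = 9.9π²/2.585² ≈ 14.622 (9× faster decay)
As t → ∞, higher modes decay exponentially faster. The n=1 mode dominates: u ~ c₁ sin(πx/2.585) e^{-λ₁t}.
Decay rate: λ₁ = 1.1π²/2.585² ≈ 1.625.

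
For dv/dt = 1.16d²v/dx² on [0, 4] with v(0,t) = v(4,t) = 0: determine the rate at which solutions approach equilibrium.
Eigenvalues: λₙ = 1.16n²π²/4².
First three modes:
  n=1: λ₁ = 1.16π²/4² ≈ 0.716
  n=2: λ₂ = 4.64π²/4² ≈ 2.862 (4× faster decay)
  n=3: λ₃ = 10.44π²/4² ≈ 6.44 (9× faster decay)
As t → ∞, higher modes decay exponentially faster. The n=1 mode dominates: v ~ c₁ sin(πx/4) e^{-λ₁t}.
Decay rate: λ₁ = 1.16π²/4² ≈ 0.716.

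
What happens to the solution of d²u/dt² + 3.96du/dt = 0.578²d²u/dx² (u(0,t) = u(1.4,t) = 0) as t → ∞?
u → 0. Damping (γ=3.96) dissipates energy; oscillations decay exponentially.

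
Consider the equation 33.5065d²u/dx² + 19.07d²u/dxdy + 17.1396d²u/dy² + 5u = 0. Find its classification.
Elliptic. (A = 33.5065, B = 19.07, C = 17.1396 gives B² - 4AC = -1933.4871296.)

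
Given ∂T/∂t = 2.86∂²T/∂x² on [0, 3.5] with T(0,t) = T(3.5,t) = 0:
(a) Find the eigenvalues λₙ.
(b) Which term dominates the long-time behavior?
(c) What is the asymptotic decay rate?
Eigenvalues: λₙ = 2.86n²π²/3.5².
First three modes:
  n=1: λ₁ = 2.86π²/3.5² ≈ 2.304
  n=2: λ₂ = 11.44π²/3.5² ≈ 9.217 (4× faster decay)
  n=3: λ₃ = 25.74π²/3.5² ≈ 20.738 (9× faster decay)
As t → ∞, higher modes decay exponentially faster. The n=1 mode dominates: T ~ c₁ sin(πx/3.5) e^{-λ₁t}.
Decay rate: λ₁ = 2.86π²/3.5² ≈ 2.304.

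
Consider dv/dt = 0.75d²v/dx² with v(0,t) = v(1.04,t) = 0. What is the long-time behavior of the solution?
As t → ∞, v → 0. Heat diffuses out through both boundaries.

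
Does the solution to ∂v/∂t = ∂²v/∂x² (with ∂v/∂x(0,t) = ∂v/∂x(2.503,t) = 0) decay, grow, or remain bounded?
v → constant (steady state). Heat is conserved (no flux at boundaries); solution approaches the spatial average.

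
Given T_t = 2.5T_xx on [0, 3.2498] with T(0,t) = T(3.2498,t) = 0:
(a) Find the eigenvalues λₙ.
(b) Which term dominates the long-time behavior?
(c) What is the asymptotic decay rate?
Eigenvalues: λₙ = 2.5n²π²/3.2498².
First three modes:
  n=1: λ₁ = 2.5π²/3.2498² ≈ 2.336
  n=2: λ₂ = 10π²/3.2498² ≈ 9.345 (4× faster decay)
  n=3: λ₃ = 22.5π²/3.2498² ≈ 21.027 (9× faster decay)
As t → ∞, higher modes decay exponentially faster. The n=1 mode dominates: T ~ c₁ sin(πx/3.2498) e^{-λ₁t}.
Decay rate: λ₁ = 2.5π²/3.2498² ≈ 2.336.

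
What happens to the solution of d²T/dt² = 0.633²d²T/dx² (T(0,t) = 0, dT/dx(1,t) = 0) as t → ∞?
T oscillates (no decay). Energy is conserved; the solution oscillates indefinitely as standing waves.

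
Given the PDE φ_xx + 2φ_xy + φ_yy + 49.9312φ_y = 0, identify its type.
The second-order coefficients are A = 1, B = 2, C = 1. Since B² - 4AC = 0 = 0, this is a parabolic PDE.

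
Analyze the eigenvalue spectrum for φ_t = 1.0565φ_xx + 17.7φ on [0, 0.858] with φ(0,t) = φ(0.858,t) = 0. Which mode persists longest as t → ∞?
Eigenvalues: λₙ = 1.0565n²π²/0.858² - 17.7.
First three modes:
  n=1: λ₁ = 1.0565π²/0.858² - 17.7 ≈ -3.536
  n=2: λ₂ = 4.226π²/0.858² - 17.7 ≈ 38.957
  n=3: λ₃ = 9.5085π²/0.858² - 17.7 ≈ 109.779
Since 1.0565π²/0.858² ≈ 14.164 < 17.7, λ₁ < 0.
The n=1 mode grows fastest (−λₙ is largest for n=1) → dominates.
Asymptotic: φ ~ c₁ sin(πx/0.858) e^{3.536t} (exponential growth at rate −λ₁ ≈ 3.536).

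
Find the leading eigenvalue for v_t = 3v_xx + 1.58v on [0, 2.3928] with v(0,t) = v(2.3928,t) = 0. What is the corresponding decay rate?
Eigenvalues: λₙ = 3n²π²/2.3928² - 1.58.
First three modes:
  n=1: λ₁ = 3π²/2.3928² - 1.58 ≈ 3.591
  n=2: λ₂ = 12π²/2.3928² - 1.58 ≈ 19.106
  n=3: λ₃ = 27π²/2.3928² - 1.58 ≈ 44.963
Since 3π²/2.3928² ≈ 5.171 > 1.58, all λₙ > 0.
The n=1 mode decays slowest → dominates as t → ∞.
Asymptotic: v ~ c₁ sin(πx/2.3928) e^{-λ₁t} with decay rate λ₁ ≈ 3.591.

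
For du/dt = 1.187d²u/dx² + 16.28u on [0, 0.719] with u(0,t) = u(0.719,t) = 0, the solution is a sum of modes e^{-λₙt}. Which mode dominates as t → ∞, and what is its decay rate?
Eigenvalues: λₙ = 1.187n²π²/0.719² - 16.28.
First three modes:
  n=1: λ₁ = 1.187π²/0.719² - 16.28 ≈ 6.382
  n=2: λ₂ = 4.748π²/0.719² - 16.28 ≈ 74.367
  n=3: λ₃ = 10.683π²/0.719² - 16.28 ≈ 187.675
Since 1.187π²/0.719² ≈ 22.662 > 16.28, all λₙ > 0.
The n=1 mode decays slowest → dominates as t → ∞.
Asymptotic: u ~ c₁ sin(πx/0.719) e^{-λ₁t} with decay rate λ₁ ≈ 6.382.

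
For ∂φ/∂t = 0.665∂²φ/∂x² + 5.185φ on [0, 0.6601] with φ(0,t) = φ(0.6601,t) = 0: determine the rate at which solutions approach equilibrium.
Eigenvalues: λₙ = 0.665n²π²/0.6601² - 5.185.
First three modes:
  n=1: λ₁ = 0.665π²/0.6601² - 5.185 ≈ 9.878
  n=2: λ₂ = 2.66π²/0.6601² - 5.185 ≈ 55.066
  n=3: λ₃ = 5.985π²/0.6601² - 5.185 ≈ 130.379
Since 0.665π²/0.6601² ≈ 15.063 > 5.185, all λₙ > 0.
The n=1 mode decays slowest → dominates as t → ∞.
Asymptotic: φ ~ c₁ sin(πx/0.6601) e^{-λ₁t} with decay rate λ₁ ≈ 9.878.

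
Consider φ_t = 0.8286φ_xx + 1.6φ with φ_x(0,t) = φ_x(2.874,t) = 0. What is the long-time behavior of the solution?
As t → ∞, φ grows unboundedly. With Neumann BCs the constant mode has diffusion eigenvalue 0, so any r > 0 makes it grow like e^(1.6t); solution grows exponentially.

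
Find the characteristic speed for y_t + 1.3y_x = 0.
Speed = 1.3. Information travels along x - 1.3t = const (rightward).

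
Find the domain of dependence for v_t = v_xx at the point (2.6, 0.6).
The entire real line. The heat equation has infinite propagation speed: any initial disturbance instantly affects all points (though exponentially small far away).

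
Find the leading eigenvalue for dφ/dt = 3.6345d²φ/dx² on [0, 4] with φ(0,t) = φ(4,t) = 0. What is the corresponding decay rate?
Eigenvalues: λₙ = 3.6345n²π²/4².
First three modes:
  n=1: λ₁ = 3.6345π²/4² ≈ 2.242
  n=2: λ₂ = 14.538π²/4² ≈ 8.968 (4× faster decay)
  n=3: λ₃ = 32.7105π²/4² ≈ 20.177 (9× faster decay)
As t → ∞, higher modes decay exponentially faster. The n=1 mode dominates: φ ~ c₁ sin(πx/4) e^{-λ₁t}.
Decay rate: λ₁ = 3.6345π²/4² ≈ 2.242.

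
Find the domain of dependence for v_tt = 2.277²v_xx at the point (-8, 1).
Domain of dependence: [-10.277, -5.723]. Signals travel at speed 2.277, so data within |x - -8| ≤ 2.277·1 = 2.277 can reach the point.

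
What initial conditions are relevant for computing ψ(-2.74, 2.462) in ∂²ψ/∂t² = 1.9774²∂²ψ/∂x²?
Domain of dependence: [-7.6083588, 2.1283588]. Signals travel at speed 1.9774, so data within |x - -2.74| ≤ 1.9774·2.462 = 4.8683588 can reach the point.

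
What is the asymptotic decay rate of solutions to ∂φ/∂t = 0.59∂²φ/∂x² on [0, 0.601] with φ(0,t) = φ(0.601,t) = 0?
Eigenvalues: λₙ = 0.59n²π²/0.601².
First three modes:
  n=1: λ₁ = 0.59π²/0.601² ≈ 16.121
  n=2: λ₂ = 2.36π²/0.601² ≈ 64.486 (4× faster decay)
  n=3: λ₃ = 5.31π²/0.601² ≈ 145.093 (9× faster decay)
As t → ∞, higher modes decay exponentially faster. The n=1 mode dominates: φ ~ c₁ sin(πx/0.601) e^{-λ₁t}.
Decay rate: λ₁ = 0.59π²/0.601² ≈ 16.121.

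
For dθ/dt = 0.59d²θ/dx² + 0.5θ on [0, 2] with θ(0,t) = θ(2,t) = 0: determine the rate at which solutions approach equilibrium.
Eigenvalues: λₙ = 0.59n²π²/2² - 0.5.
First three modes:
  n=1: λ₁ = 0.59π²/2² - 0.5 ≈ 0.956
  n=2: λ₂ = 2.36π²/2² - 0.5 ≈ 5.323
  n=3: λ₃ = 5.31π²/2² - 0.5 ≈ 12.602
Since 0.59π²/2² ≈ 1.456 > 0.5, all λₙ > 0.
The n=1 mode decays slowest → dominates as t → ∞.
Asymptotic: θ ~ c₁ sin(πx/2) e^{-λ₁t} with decay rate λ₁ ≈ 0.956.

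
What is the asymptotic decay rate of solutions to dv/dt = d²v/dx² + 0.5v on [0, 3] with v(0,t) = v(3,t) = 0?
Eigenvalues: λₙ = n²π²/3² - 0.5.
First three modes:
  n=1: λ₁ = π²/3² - 0.5 ≈ 0.597
  n=2: λ₂ = 4π²/3² - 0.5 ≈ 3.886
  n=3: λ₃ = 9π²/3² - 0.5 ≈ 9.37
Since π²/3² ≈ 1.097 > 0.5, all λₙ > 0.
The n=1 mode decays slowest → dominates as t → ∞.
Asymptotic: v ~ c₁ sin(πx/3) e^{-λ₁t} with decay rate λ₁ ≈ 0.597.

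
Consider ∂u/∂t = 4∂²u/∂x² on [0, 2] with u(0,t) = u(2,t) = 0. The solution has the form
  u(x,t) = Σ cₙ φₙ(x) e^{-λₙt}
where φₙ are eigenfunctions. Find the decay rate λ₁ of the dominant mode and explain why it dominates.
Eigenvalues: λₙ = 4n²π²/2².
First three modes:
  n=1: λ₁ = 4π²/2² ≈ 9.87
  n=2: λ₂ = 16π²/2² ≈ 39.478 (4× faster decay)
  n=3: λ₃ = 36π²/2² ≈ 88.826 (9× faster decay)
As t → ∞, higher modes decay exponentially faster. The n=1 mode dominates: u ~ c₁ sin(πx/2) e^{-λ₁t}.
Decay rate: λ₁ = 4π²/2² ≈ 9.87.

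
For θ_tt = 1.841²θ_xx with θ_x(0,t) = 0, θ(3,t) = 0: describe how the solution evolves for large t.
θ oscillates (no decay). Energy is conserved; the solution oscillates indefinitely as standing waves.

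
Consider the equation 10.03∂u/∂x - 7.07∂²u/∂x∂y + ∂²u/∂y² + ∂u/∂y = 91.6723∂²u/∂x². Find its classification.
Rewriting in standard form: -91.6723∂²u/∂x² - 7.07∂²u/∂x∂y + ∂²u/∂y² + 10.03∂u/∂x + ∂u/∂y = 0. Hyperbolic. (A = -91.6723, B = -7.07, C = 1 gives B² - 4AC = 416.6741.)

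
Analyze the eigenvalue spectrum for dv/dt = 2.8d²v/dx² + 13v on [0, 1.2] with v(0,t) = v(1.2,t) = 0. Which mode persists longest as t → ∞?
Eigenvalues: λₙ = 2.8n²π²/1.2² - 13.
First three modes:
  n=1: λ₁ = 2.8π²/1.2² - 13 ≈ 6.191
  n=2: λ₂ = 11.2π²/1.2² - 13 ≈ 63.764
  n=3: λ₃ = 25.2π²/1.2² - 13 ≈ 159.718
Since 2.8π²/1.2² ≈ 19.191 > 13, all λₙ > 0.
The n=1 mode decays slowest → dominates as t → ∞.
Asymptotic: v ~ c₁ sin(πx/1.2) e^{-λ₁t} with decay rate λ₁ ≈ 6.191.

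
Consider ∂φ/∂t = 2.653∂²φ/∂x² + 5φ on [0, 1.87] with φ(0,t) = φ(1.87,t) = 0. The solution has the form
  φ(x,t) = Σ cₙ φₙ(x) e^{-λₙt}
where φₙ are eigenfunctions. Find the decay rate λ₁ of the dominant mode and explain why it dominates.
Eigenvalues: λₙ = 2.653n²π²/1.87² - 5.
First three modes:
  n=1: λ₁ = 2.653π²/1.87² - 5 ≈ 2.488
  n=2: λ₂ = 10.612π²/1.87² - 5 ≈ 24.951
  n=3: λ₃ = 23.877π²/1.87² - 5 ≈ 62.39
Since 2.653π²/1.87² ≈ 7.488 > 5, all λₙ > 0.
The n=1 mode decays slowest → dominates as t → ∞.
Asymptotic: φ ~ c₁ sin(πx/1.87) e^{-λ₁t} with decay rate λ₁ ≈ 2.488.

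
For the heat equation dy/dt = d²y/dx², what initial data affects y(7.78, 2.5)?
The entire real line. The heat equation has infinite propagation speed: any initial disturbance instantly affects all points (though exponentially small far away).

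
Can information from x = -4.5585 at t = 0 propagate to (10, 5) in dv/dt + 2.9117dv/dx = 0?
Yes. The characteristic through (10, 5) passes through x = -4.5585.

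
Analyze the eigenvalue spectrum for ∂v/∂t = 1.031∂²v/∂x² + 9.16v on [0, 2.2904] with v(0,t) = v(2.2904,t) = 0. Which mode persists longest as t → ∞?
Eigenvalues: λₙ = 1.031n²π²/2.2904² - 9.16.
First three modes:
  n=1: λ₁ = 1.031π²/2.2904² - 9.16 ≈ -7.22
  n=2: λ₂ = 4.124π²/2.2904² - 9.16 ≈ -1.401
  n=3: λ₃ = 9.279π²/2.2904² - 9.16 ≈ 8.297
Since 1.031π²/2.2904² ≈ 1.94 < 9.16, λ₁ < 0.
The n=1 mode grows fastest (−λₙ is largest for n=1) → dominates.
Asymptotic: v ~ c₁ sin(πx/2.2904) e^{7.22t} (exponential growth at rate −λ₁ ≈ 7.22).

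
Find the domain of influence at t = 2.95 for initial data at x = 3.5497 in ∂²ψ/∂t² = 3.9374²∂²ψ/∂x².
Domain of influence: [-8.06563, 15.16503]. Data at x = 3.5497 spreads outward at speed 3.9374.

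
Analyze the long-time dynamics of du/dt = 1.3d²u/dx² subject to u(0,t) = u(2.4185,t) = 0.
Long-time behavior: u → 0. Heat diffuses out through both boundaries.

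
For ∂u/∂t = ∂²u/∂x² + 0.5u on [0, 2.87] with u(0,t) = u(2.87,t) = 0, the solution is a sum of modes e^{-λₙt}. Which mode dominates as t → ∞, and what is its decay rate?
Eigenvalues: λₙ = n²π²/2.87² - 0.5.
First three modes:
  n=1: λ₁ = π²/2.87² - 0.5 ≈ 0.698
  n=2: λ₂ = 4π²/2.87² - 0.5 ≈ 4.293
  n=3: λ₃ = 9π²/2.87² - 0.5 ≈ 10.284
Since π²/2.87² ≈ 1.198 > 0.5, all λₙ > 0.
The n=1 mode decays slowest → dominates as t → ∞.
Asymptotic: u ~ c₁ sin(πx/2.87) e^{-λ₁t} with decay rate λ₁ ≈ 0.698.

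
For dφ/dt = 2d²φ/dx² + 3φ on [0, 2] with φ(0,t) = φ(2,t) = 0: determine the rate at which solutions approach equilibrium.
Eigenvalues: λₙ = 2n²π²/2² - 3.
First three modes:
  n=1: λ₁ = 2π²/2² - 3 ≈ 1.935
  n=2: λ₂ = 8π²/2² - 3 ≈ 16.739
  n=3: λ₃ = 18π²/2² - 3 ≈ 41.413
Since 2π²/2² ≈ 4.935 > 3, all λₙ > 0.
The n=1 mode decays slowest → dominates as t → ∞.
Asymptotic: φ ~ c₁ sin(πx/2) e^{-λ₁t} with decay rate λ₁ ≈ 1.935.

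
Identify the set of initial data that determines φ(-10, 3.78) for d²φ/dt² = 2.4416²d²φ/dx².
Domain of dependence: [-19.229248, -0.770752]. Signals travel at speed 2.4416, so data within |x - -10| ≤ 2.4416·3.78 = 9.229248 can reach the point.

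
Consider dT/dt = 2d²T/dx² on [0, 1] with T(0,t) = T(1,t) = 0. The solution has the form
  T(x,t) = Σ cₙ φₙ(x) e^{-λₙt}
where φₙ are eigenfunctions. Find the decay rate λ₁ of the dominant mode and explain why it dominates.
Eigenvalues: λₙ = 2n²π².
First three modes:
  n=1: λ₁ = 2π² ≈ 19.739
  n=2: λ₂ = 8π² ≈ 78.957 (4× faster decay)
  n=3: λ₃ = 18π² ≈ 177.653 (9× faster decay)
As t → ∞, higher modes decay exponentially faster. The n=1 mode dominates: T ~ c₁ sin(πx) e^{-λ₁t}.
Decay rate: λ₁ = 2π² ≈ 19.739.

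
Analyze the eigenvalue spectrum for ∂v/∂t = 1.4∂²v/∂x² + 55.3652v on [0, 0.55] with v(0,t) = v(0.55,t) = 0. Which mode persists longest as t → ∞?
Eigenvalues: λₙ = 1.4n²π²/0.55² - 55.3652.
First three modes:
  n=1: λ₁ = 1.4π²/0.55² - 55.3652 ≈ -9.688
  n=2: λ₂ = 5.6π²/0.55² - 55.3652 ≈ 127.345
  n=3: λ₃ = 12.6π²/0.55² - 55.3652 ≈ 355.732
Since 1.4π²/0.55² ≈ 45.678 < 55.3652, λ₁ < 0.
The n=1 mode grows fastest (−λₙ is largest for n=1) → dominates.
Asymptotic: v ~ c₁ sin(πx/0.55) e^{9.688t} (exponential growth at rate −λ₁ ≈ 9.688).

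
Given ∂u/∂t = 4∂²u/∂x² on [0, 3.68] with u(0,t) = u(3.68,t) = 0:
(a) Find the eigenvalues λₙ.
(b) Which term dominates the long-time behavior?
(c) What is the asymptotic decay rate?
Eigenvalues: λₙ = 4n²π²/3.68².
First three modes:
  n=1: λ₁ = 4π²/3.68² ≈ 2.915
  n=2: λ₂ = 16π²/3.68² ≈ 11.661 (4× faster decay)
  n=3: λ₃ = 36π²/3.68² ≈ 26.237 (9× faster decay)
As t → ∞, higher modes decay exponentially faster. The n=1 mode dominates: u ~ c₁ sin(πx/3.68) e^{-λ₁t}.
Decay rate: λ₁ = 4π²/3.68² ≈ 2.915.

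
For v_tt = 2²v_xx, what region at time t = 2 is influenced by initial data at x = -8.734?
Domain of influence: [-12.734, -4.734]. Data at x = -8.734 spreads outward at speed 2.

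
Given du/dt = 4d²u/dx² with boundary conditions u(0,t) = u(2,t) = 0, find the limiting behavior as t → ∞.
u → 0. Heat diffuses out through both boundaries.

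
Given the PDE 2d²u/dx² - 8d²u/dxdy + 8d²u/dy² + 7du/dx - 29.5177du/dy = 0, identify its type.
The second-order coefficients are A = 2, B = -8, C = 8. Since B² - 4AC = 0 = 0, this is a parabolic PDE.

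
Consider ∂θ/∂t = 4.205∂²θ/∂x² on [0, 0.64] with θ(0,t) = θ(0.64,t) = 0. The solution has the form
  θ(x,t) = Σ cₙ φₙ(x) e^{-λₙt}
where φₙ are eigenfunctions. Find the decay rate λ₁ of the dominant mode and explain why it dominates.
Eigenvalues: λₙ = 4.205n²π²/0.64².
First three modes:
  n=1: λ₁ = 4.205π²/0.64² ≈ 101.322
  n=2: λ₂ = 16.82π²/0.64² ≈ 405.29 (4× faster decay)
  n=3: λ₃ = 37.845π²/0.64² ≈ 911.902 (9× faster decay)
As t → ∞, higher modes decay exponentially faster. The n=1 mode dominates: θ ~ c₁ sin(πx/0.64) e^{-λ₁t}.
Decay rate: λ₁ = 4.205π²/0.64² ≈ 101.322.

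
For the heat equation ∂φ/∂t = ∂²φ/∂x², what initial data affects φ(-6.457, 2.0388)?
The entire real line. The heat equation has infinite propagation speed: any initial disturbance instantly affects all points (though exponentially small far away).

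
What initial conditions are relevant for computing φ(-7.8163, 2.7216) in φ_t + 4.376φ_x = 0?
A single point: x = -19.7260216. The characteristic through (-7.8163, 2.7216) is x - 4.376t = const, so x = -7.8163 - 4.376·2.7216 = -19.7260216.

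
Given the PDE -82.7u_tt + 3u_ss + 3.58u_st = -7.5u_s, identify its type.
Rewriting in standard form: 3u_ss + 3.58u_st - 82.7u_tt + 7.5u_s = 0. The second-order coefficients are A = 3, B = 3.58, C = -82.7. Since B² - 4AC = 1005.2164 > 0, this is a hyperbolic PDE.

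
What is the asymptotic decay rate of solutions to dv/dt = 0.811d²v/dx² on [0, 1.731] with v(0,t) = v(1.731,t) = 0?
Eigenvalues: λₙ = 0.811n²π²/1.731².
First three modes:
  n=1: λ₁ = 0.811π²/1.731² ≈ 2.671
  n=2: λ₂ = 3.244π²/1.731² ≈ 10.685 (4× faster decay)
  n=3: λ₃ = 7.299π²/1.731² ≈ 24.042 (9× faster decay)
As t → ∞, higher modes decay exponentially faster. The n=1 mode dominates: v ~ c₁ sin(πx/1.731) e^{-λ₁t}.
Decay rate: λ₁ = 0.811π²/1.731² ≈ 2.671.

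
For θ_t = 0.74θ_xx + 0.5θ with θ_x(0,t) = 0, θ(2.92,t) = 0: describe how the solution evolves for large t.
θ grows unboundedly. Reaction dominates diffusion (r=0.5 > κπ²/(4L²)≈0.21); solution grows exponentially.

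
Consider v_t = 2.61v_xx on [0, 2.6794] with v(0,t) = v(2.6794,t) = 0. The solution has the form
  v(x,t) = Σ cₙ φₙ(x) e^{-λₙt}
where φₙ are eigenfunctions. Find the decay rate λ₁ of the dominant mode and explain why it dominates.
Eigenvalues: λₙ = 2.61n²π²/2.6794².
First three modes:
  n=1: λ₁ = 2.61π²/2.6794² ≈ 3.588
  n=2: λ₂ = 10.44π²/2.6794² ≈ 14.352 (4× faster decay)
  n=3: λ₃ = 23.49π²/2.6794² ≈ 32.293 (9× faster decay)
As t → ∞, higher modes decay exponentially faster. The n=1 mode dominates: v ~ c₁ sin(πx/2.6794) e^{-λ₁t}.
Decay rate: λ₁ = 2.61π²/2.6794² ≈ 3.588.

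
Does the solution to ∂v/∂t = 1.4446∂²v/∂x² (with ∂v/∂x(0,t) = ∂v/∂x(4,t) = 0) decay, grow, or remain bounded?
v → constant (steady state). Heat is conserved (no flux at boundaries); solution approaches the spatial average.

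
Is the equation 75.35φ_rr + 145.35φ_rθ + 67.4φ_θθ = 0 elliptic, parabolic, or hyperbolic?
Computing B² - 4AC with A = 75.35, B = 145.35, C = 67.4: discriminant = 812.2625 (positive). Answer: hyperbolic.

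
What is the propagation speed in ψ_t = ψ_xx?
Infinite. The heat equation is parabolic, not hyperbolic, so disturbances propagate instantly.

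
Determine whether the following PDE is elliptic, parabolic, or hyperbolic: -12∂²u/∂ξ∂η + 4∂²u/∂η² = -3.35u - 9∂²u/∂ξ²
Rewriting in standard form: 9∂²u/∂ξ² - 12∂²u/∂ξ∂η + 4∂²u/∂η² + 3.35u = 0. Coefficients: A = 9, B = -12, C = 4. B² - 4AC = 0, which is zero, so the equation is parabolic.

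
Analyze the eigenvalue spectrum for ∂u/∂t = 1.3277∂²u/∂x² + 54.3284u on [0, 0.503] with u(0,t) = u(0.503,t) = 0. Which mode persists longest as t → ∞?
Eigenvalues: λₙ = 1.3277n²π²/0.503² - 54.3284.
First three modes:
  n=1: λ₁ = 1.3277π²/0.503² - 54.3284 ≈ -2.536
  n=2: λ₂ = 5.3108π²/0.503² - 54.3284 ≈ 152.84
  n=3: λ₃ = 11.9493π²/0.503² - 54.3284 ≈ 411.801
Since 1.3277π²/0.503² ≈ 51.792 < 54.3284, λ₁ < 0.
The n=1 mode grows fastest (−λₙ is largest for n=1) → dominates.
Asymptotic: u ~ c₁ sin(πx/0.503) e^{2.536t} (exponential growth at rate −λ₁ ≈ 2.536).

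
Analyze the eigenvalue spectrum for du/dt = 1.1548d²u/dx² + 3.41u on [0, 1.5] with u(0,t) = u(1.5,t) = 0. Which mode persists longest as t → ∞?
Eigenvalues: λₙ = 1.1548n²π²/1.5² - 3.41.
First three modes:
  n=1: λ₁ = 1.1548π²/1.5² - 3.41 ≈ 1.656
  n=2: λ₂ = 4.6192π²/1.5² - 3.41 ≈ 16.852
  n=3: λ₃ = 10.3932π²/1.5² - 3.41 ≈ 42.18
Since 1.1548π²/1.5² ≈ 5.066 > 3.41, all λₙ > 0.
The n=1 mode decays slowest → dominates as t → ∞.
Asymptotic: u ~ c₁ sin(πx/1.5) e^{-λ₁t} with decay rate λ₁ ≈ 1.656.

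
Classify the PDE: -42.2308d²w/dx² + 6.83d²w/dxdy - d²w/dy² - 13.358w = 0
A = -42.2308, B = 6.83, C = -1. Discriminant B² - 4AC = -122.2743. Since -122.2743 < 0, elliptic.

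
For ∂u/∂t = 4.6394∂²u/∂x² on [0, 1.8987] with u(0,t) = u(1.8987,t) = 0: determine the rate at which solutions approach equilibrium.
Eigenvalues: λₙ = 4.6394n²π²/1.8987².
First three modes:
  n=1: λ₁ = 4.6394π²/1.8987² ≈ 12.701
  n=2: λ₂ = 18.5576π²/1.8987² ≈ 50.805 (4× faster decay)
  n=3: λ₃ = 41.7546π²/1.8987² ≈ 114.312 (9× faster decay)
As t → ∞, higher modes decay exponentially faster. The n=1 mode dominates: u ~ c₁ sin(πx/1.8987) e^{-λ₁t}.
Decay rate: λ₁ = 4.6394π²/1.8987² ≈ 12.701.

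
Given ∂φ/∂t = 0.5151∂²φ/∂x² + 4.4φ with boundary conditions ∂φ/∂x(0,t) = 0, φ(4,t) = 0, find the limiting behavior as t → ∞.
φ grows unboundedly. Reaction dominates diffusion (r=4.4 > κπ²/(4L²)≈0.08); solution grows exponentially.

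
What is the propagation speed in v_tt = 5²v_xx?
Speed = 5. Information travels along characteristics x = x₀ ± 5t.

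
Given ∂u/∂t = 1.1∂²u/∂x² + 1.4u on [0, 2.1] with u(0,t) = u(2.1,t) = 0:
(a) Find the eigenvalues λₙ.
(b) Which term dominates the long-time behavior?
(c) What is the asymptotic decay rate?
Eigenvalues: λₙ = 1.1n²π²/2.1² - 1.4.
First three modes:
  n=1: λ₁ = 1.1π²/2.1² - 1.4 ≈ 1.062
  n=2: λ₂ = 4.4π²/2.1² - 1.4 ≈ 8.447
  n=3: λ₃ = 9.9π²/2.1² - 1.4 ≈ 20.756
Since 1.1π²/2.1² ≈ 2.462 > 1.4, all λₙ > 0.
The n=1 mode decays slowest → dominates as t → ∞.
Asymptotic: u ~ c₁ sin(πx/2.1) e^{-λ₁t} with decay rate λ₁ ≈ 1.062.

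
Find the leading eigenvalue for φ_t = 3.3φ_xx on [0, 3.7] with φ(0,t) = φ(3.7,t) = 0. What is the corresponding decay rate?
Eigenvalues: λₙ = 3.3n²π²/3.7².
First three modes:
  n=1: λ₁ = 3.3π²/3.7² ≈ 2.379
  n=2: λ₂ = 13.2π²/3.7² ≈ 9.516 (4× faster decay)
  n=3: λ₃ = 29.7π²/3.7² ≈ 21.412 (9× faster decay)
As t → ∞, higher modes decay exponentially faster. The n=1 mode dominates: φ ~ c₁ sin(πx/3.7) e^{-λ₁t}.
Decay rate: λ₁ = 3.3π²/3.7² ≈ 2.379.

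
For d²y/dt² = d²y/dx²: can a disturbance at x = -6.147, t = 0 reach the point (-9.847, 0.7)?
No. The domain of dependence is [-10.547, -9.147], and -6.147 is outside this interval.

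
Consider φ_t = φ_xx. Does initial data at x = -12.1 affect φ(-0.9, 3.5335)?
Yes, for any finite x. The heat equation has infinite propagation speed, so all initial data affects all points at any t > 0.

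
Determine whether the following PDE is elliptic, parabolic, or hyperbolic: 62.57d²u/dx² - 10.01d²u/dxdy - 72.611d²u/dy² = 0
Coefficients: A = 62.57, B = -10.01, C = -72.611. B² - 4AC = 18273.28118, which is positive, so the equation is hyperbolic.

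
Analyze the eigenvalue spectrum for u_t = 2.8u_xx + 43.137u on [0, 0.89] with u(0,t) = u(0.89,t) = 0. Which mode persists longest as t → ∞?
Eigenvalues: λₙ = 2.8n²π²/0.89² - 43.137.
First three modes:
  n=1: λ₁ = 2.8π²/0.89² - 43.137 ≈ -8.249
  n=2: λ₂ = 11.2π²/0.89² - 43.137 ≈ 96.416
  n=3: λ₃ = 25.2π²/0.89² - 43.137 ≈ 270.856
Since 2.8π²/0.89² ≈ 34.888 < 43.137, λ₁ < 0.
The n=1 mode grows fastest (−λₙ is largest for n=1) → dominates.
Asymptotic: u ~ c₁ sin(πx/0.89) e^{8.249t} (exponential growth at rate −λ₁ ≈ 8.249).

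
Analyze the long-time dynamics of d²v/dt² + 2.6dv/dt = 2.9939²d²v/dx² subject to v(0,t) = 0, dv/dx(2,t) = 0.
Long-time behavior: v → 0. Damping (γ=2.6) dissipates energy; oscillations decay exponentially.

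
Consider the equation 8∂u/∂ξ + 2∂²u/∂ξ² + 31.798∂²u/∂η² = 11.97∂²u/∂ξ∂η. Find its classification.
Rewriting in standard form: 2∂²u/∂ξ² - 11.97∂²u/∂ξ∂η + 31.798∂²u/∂η² + 8∂u/∂ξ = 0. Elliptic. (A = 2, B = -11.97, C = 31.798 gives B² - 4AC = -111.1031.)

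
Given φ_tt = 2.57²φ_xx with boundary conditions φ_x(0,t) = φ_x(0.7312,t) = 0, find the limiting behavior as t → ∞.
φ oscillates about a mean that drifts linearly in t (generically unbounded; no decay). There is no damping, so the nonconstant modes persist as standing waves (energy conserved, no decay). But with Neumann conditions at both ends the constant mode has eigenvalue 0: the spatial mean M(t) of φ satisfies M'' = 0, so M(t) = M(0) + M'(0)·t. Unless the initial velocity has zero mean (∫φ_t(x,0)dx = 0), the solution grows linearly in t (unbounded, though not exponentially); if it does have zero mean, the solution stays bounded and simply oscillates.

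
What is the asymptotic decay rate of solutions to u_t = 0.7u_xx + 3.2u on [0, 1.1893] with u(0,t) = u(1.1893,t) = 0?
Eigenvalues: λₙ = 0.7n²π²/1.1893² - 3.2.
First three modes:
  n=1: λ₁ = 0.7π²/1.1893² - 3.2 ≈ 1.684
  n=2: λ₂ = 2.8π²/1.1893² - 3.2 ≈ 16.338
  n=3: λ₃ = 6.3π²/1.1893² - 3.2 ≈ 40.76
Since 0.7π²/1.1893² ≈ 4.884 > 3.2, all λₙ > 0.
The n=1 mode decays slowest → dominates as t → ∞.
Asymptotic: u ~ c₁ sin(πx/1.1893) e^{-λ₁t} with decay rate λ₁ ≈ 1.684.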